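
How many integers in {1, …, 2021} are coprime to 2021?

Factor: 2021 = 43 · 47.
φ(2021) = (43−1) · (47−1) = 42 · 46 = 1932.

1932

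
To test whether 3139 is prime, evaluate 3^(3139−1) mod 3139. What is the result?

656

3^1 ≡ 3 (mod 3139)
3^2 ≡ 3^2 = 9 ≡ 9 (mod 3139)
3^4 ≡ 9^2 = 81 ≡ 81 (mod 3139)
3^8 ≡ 81^2 = 6561 ≡ 283 (mod 3139)
3^16 ≡ 283^2 = 80089 ≡ 1614 (mod 3139)
3^32 ≡ 1614^2 = 2604996 ≡ 2765 (mod 3139)
3^64 ≡ 2765^2 = 7645225 ≡ 1760 (mod 3139)
3^128 ≡ 1760^2 = 3097600 ≡ 2546 (mod 3139)
3^256 ≡ 2546^2 = 6482116 ≡ 81 (mod 3139)
3^512 ≡ 81^2 = 6561 ≡ 283 (mod 3139)
3^1024 ≡ 283^2 = 80089 ≡ 1614 (mod 3139)
3^2048 ≡ 1614^2 = 2604996 ≡ 2765 (mod 3139)
3138 = 2048 + 1024 + 64 + 2 in binary powers of 2.
So 3^3138 ≡ 2765 · 1614 · 1760 · 9 ≡ 656 (mod 3139).
Since 656 ≠ 1, base 3 is a Fermat witness: 3139 is composite.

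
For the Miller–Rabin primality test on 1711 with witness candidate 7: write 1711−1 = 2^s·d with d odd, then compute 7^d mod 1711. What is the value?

1711 − 1 = 1710 = 2^1 · 855, so d = 855.
7^1 ≡ 7 (mod 1711)
7^2 ≡ 7^2 = 49 ≡ 49 (mod 1711)
7^4 ≡ 49^2 = 2401 ≡ 690 (mod 1711)
7^8 ≡ 690^2 = 476100 ≡ 442 (mod 1711)
7^16 ≡ 442^2 = 195364 ≡ 310 (mod 1711)
7^32 ≡ 310^2 = 96100 ≡ 284 (mod 1711)
7^64 ≡ 284^2 = 80656 ≡ 239 (mod 1711)
7^128 ≡ 239^2 = 57121 ≡ 658 (mod 1711)
7^256 ≡ 658^2 = 432964 ≡ 81 (mod 1711)
7^512 ≡ 81^2 = 6561 ≡ 1428 (mod 1711)
855 = 512 + 256 + 64 + 16 + 4 + 2 + 1 in binary powers of 2.
So 7^855 ≡ 1428 · 81 · 239 · 310 · 690 · 49 · 7 ≡ 500 (mod 1711).
Squaring chain: 500; never reaches −1, so base 7 is a Miller–Rabin witness that 1711 is composite.

500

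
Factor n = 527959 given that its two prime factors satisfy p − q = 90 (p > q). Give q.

683

Since p = q + 90, we have 527959 = q(q + 90), so q² + 90q − 527959 = 0.
Discriminant: 90² + 4·527959 = 8100 + 2111836 = 2119936; √2119936 = 1456.
q = (−90 + 1456)/2 = 683, and p = q + 90 = 773.
Check: 683 · 773 = 527959.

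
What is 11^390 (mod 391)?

110

11^1 ≡ 11 (mod 391)
11^2 ≡ 11^2 = 121 ≡ 121 (mod 391)
11^4 ≡ 121^2 = 14641 ≡ 174 (mod 391)
11^8 ≡ 174^2 = 30276 ≡ 169 (mod 391)
11^16 ≡ 169^2 = 28561 ≡ 18 (mod 391)
11^32 ≡ 18^2 = 324 ≡ 324 (mod 391)
11^64 ≡ 324^2 = 104976 ≡ 188 (mod 391)
11^128 ≡ 188^2 = 35344 ≡ 154 (mod 391)
11^256 ≡ 154^2 = 23716 ≡ 256 (mod 391)
390 = 256 + 128 + 4 + 2 in binary powers of 2.
So 11^390 ≡ 256 · 154 · 174 · 121 ≡ 110 (mod 391).
Since 110 ≠ 1, base 11 is a Fermat witness: 391 is composite.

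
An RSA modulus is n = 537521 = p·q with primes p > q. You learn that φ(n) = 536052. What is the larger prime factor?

787

φ(n) = (p−1)(q−1) = n − (p+q) + 1, so p + q = 537521 − 536052 + 1 = 1470.
p and q are the roots of t² − 1470t + 537521 = 0.
Discriminant: 1470² − 4·537521 = 2160900 − 2150084 = 10816; √10816 = 104.
q = (1470 − 104)/2 = 683, p = (1470 + 104)/2 = 787.
Check: 683 · 787 = 537521.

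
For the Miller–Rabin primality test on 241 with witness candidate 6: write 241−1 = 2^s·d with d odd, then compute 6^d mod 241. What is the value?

241 − 1 = 240 = 2^4 · 15, so d = 15.
6^1 ≡ 6 (mod 241)
6^2 ≡ 6^2 = 36 ≡ 36 (mod 241)
6^4 ≡ 36^2 = 1296 ≡ 91 (mod 241)
6^8 ≡ 91^2 = 8281 ≡ 87 (mod 241)
15 = 8 + 4 + 2 + 1 in binary powers of 2.
So 6^15 ≡ 87 · 91 · 36 · 6 ≡ 177 (mod 241).
Squaring chain: 177 → 240 → 1 → 1; reaches −1, so base 6 does not prove 241 composite.

177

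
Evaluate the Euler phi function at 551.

Factor: 551 = 19 · 29.
φ(551) = (19−1) · (29−1) = 18 · 28 = 504.

504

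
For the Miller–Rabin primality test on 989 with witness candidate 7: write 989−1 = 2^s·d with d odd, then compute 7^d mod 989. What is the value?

989 − 1 = 988 = 2^2 · 247, so d = 247.
7^1 ≡ 7 (mod 989)
7^2 ≡ 7^2 = 49 ≡ 49 (mod 989)
7^4 ≡ 49^2 = 2401 ≡ 423 (mod 989)
7^8 ≡ 423^2 = 178929 ≡ 909 (mod 989)
7^16 ≡ 909^2 = 826281 ≡ 466 (mod 989)
7^32 ≡ 466^2 = 217156 ≡ 565 (mod 989)
7^64 ≡ 565^2 = 319225 ≡ 767 (mod 989)
7^128 ≡ 767^2 = 588289 ≡ 823 (mod 989)
247 = 128 + 64 + 32 + 16 + 4 + 2 + 1 in binary powers of 2.
So 7^247 ≡ 823 · 767 · 565 · 466 · 423 · 49 · 7 ≡ 523 (mod 989).
Squaring chain: 523 → 565; never reaches −1, so base 7 is a Miller–Rabin witness that 989 is composite.

523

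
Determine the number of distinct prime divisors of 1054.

3

1054 = 2 · 527
527 = 17 · 31
1054 = 2 · 17 · 31, which has 3 distinct prime factors.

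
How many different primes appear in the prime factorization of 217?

2

217 = 7 · 31
217 = 7 · 31, which has 2 distinct prime factors.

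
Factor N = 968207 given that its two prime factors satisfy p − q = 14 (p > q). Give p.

991

Since p = q + 14, we have 968207 = q(q + 14), so q² + 14q − 968207 = 0.
Discriminant: 14² + 4·968207 = 196 + 3872828 = 3873024; √3873024 = 1968.
q = (−14 + 1968)/2 = 977, and p = q + 14 = 991.
Check: 977 · 991 = 968207.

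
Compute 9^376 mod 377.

256

9^1 ≡ 9 (mod 377)
9^2 ≡ 9^2 = 81 ≡ 81 (mod 377)
9^4 ≡ 81^2 = 6561 ≡ 152 (mod 377)
9^8 ≡ 152^2 = 23104 ≡ 107 (mod 377)
9^16 ≡ 107^2 = 11449 ≡ 139 (mod 377)
9^32 ≡ 139^2 = 19321 ≡ 94 (mod 377)
9^64 ≡ 94^2 = 8836 ≡ 165 (mod 377)
9^128 ≡ 165^2 = 27225 ≡ 81 (mod 377)
9^256 ≡ 81^2 = 6561 ≡ 152 (mod 377)
376 = 256 + 64 + 32 + 16 + 8 in binary powers of 2.
So 9^376 ≡ 152 · 165 · 94 · 139 · 107 ≡ 256 (mod 377).
Since 256 ≠ 1, base 9 is a Fermat witness: 377 is composite.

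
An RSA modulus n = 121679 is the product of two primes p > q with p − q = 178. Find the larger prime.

Since p = q + 178, we have 121679 = q(q + 178), so q² + 178q − 121679 = 0.
Discriminant: 178² + 4·121679 = 31684 + 486716 = 518400; √518400 = 720.
q = (−178 + 720)/2 = 271, and p = q + 178 = 449.
Check: 271 · 449 = 121679.

449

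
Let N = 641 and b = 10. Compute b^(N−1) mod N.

1

10^1 ≡ 10 (mod 641)
10^2 ≡ 10^2 = 100 ≡ 100 (mod 641)
10^4 ≡ 100^2 = 10000 ≡ 385 (mod 641)
10^8 ≡ 385^2 = 148225 ≡ 154 (mod 641)
10^16 ≡ 154^2 = 23716 ≡ 640 (mod 641)
10^32 ≡ 640^2 = 409600 ≡ 1 (mod 641)
10^64 ≡ 1^2 = 1 ≡ 1 (mod 641)
10^128 ≡ 1^2 = 1 ≡ 1 (mod 641)
10^256 ≡ 1^2 = 1 ≡ 1 (mod 641)
10^512 ≡ 1^2 = 1 ≡ 1 (mod 641)
640 = 512 + 128 in binary powers of 2.
So 10^640 ≡ 1 · 1 ≡ 1 (mod 641).
Since the result is 1, base 10 gives no evidence that 641 is composite.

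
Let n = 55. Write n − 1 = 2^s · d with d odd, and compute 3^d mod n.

55 − 1 = 54 = 2^1 · 27, so d = 27.
3^1 ≡ 3 (mod 55)
3^2 ≡ 3^2 = 9 ≡ 9 (mod 55)
3^4 ≡ 9^2 = 81 ≡ 26 (mod 55)
3^8 ≡ 26^2 = 676 ≡ 16 (mod 55)
3^16 ≡ 16^2 = 256 ≡ 36 (mod 55)
27 = 16 + 8 + 2 + 1 in binary powers of 2.
So 3^27 ≡ 36 · 16 · 9 · 3 ≡ 42 (mod 55).
Squaring chain: 42; never reaches −1, so base 3 is a Miller–Rabin witness that 55 is composite.

42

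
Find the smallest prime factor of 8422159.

89

8422159 is odd.
Digit sum 31, not divisible by 3.
Ends in 9: not divisible by 5.
7: 8422159 = 7·1203165 + 4
11: 8422159 = 11·765650 + 9
13: 8422159 = 13·647858 + 5
17: 8422159 = 17·495421 + 2
19: 8422159 = 19·443271 + 10
23: 8422159 = 23·366180 + 19
29: 8422159 = 29·290419 + 8
31: 8422159 = 31·271682 + 17
37: 8422159 = 37·227625 + 34
41: 8422159 = 41·205418 + 21
43: 8422159 = 43·195864 + 7
47: 8422159 = 47·179194 + 41
53: 8422159 = 53·158908 + 35
59: 8422159 = 59·142748 + 27
61: 8422159 = 61·138068 + 11
67: 8422159 = 67·125703 + 58
71: 8422159 = 71·118621 + 68
73: 8422159 = 73·115372 + 3
79: 8422159 = 79·106609 + 48
83: 8422159 = 83·101471 + 66
89: 8422159 = 89·94631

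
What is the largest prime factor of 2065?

2065 = 5 · 413
413 = 7 · 59
59 is prime.
So 2065 = 5 · 7 · 59; the largest prime factor is 59.

59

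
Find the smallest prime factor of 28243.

28243 is odd.
Digit sum 19, not divisible by 3.
Ends in 3: not divisible by 5.
7: 28243 = 7·4034 + 5
11: 28243 = 11·2567 + 6
13: 28243 = 13·2172 + 7
17: 28243 = 17·1661 + 6
19: 28243 = 19·1486 + 9
23: 28243 = 23·1227 + 22
29: 28243 = 29·973 + 26
31: 28243 = 31·911 + 2
37: 28243 = 37·763 + 12
41: 28243 = 41·688 + 35
43: 28243 = 43·656 + 35
47: 28243 = 47·600 + 43
53: 28243 = 53·532 + 47
59: 28243 = 59·478 + 41
61: 28243 = 61·463

61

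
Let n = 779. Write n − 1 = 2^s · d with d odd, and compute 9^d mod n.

214

779 − 1 = 778 = 2^1 · 389, so d = 389.
9^1 ≡ 9 (mod 779)
9^2 ≡ 9^2 = 81 ≡ 81 (mod 779)
9^4 ≡ 81^2 = 6561 ≡ 329 (mod 779)
9^8 ≡ 329^2 = 108241 ≡ 739 (mod 779)
9^16 ≡ 739^2 = 546121 ≡ 42 (mod 779)
9^32 ≡ 42^2 = 1764 ≡ 206 (mod 779)
9^64 ≡ 206^2 = 42436 ≡ 370 (mod 779)
9^128 ≡ 370^2 = 136900 ≡ 575 (mod 779)
9^256 ≡ 575^2 = 330625 ≡ 329 (mod 779)
389 = 256 + 128 + 4 + 1 in binary powers of 2.
So 9^389 ≡ 329 · 575 · 329 · 9 ≡ 214 (mod 779).
Squaring chain: 214; never reaches −1, so base 9 is a Miller–Rabin witness that 779 is composite.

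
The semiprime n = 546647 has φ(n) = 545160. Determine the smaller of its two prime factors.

661

φ(n) = (p−1)(q−1) = n − (p+q) + 1, so p + q = 546647 − 545160 + 1 = 1488.
p and q are the roots of t² − 1488t + 546647 = 0.
Discriminant: 1488² − 4·546647 = 2214144 − 2186588 = 27556; √27556 = 166.
q = (1488 − 166)/2 = 661, p = (1488 + 166)/2 = 827.
Check: 661 · 827 = 546647.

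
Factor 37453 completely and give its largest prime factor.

37453 = 13 · 2881
2881 = 43 · 67
67 is prime.
So 37453 = 13 · 43 · 67; the largest prime factor is 67.

67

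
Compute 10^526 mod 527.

10^1 ≡ 10 (mod 527)
10^2 ≡ 10^2 = 100 ≡ 100 (mod 527)
10^4 ≡ 100^2 = 10000 ≡ 514 (mod 527)
10^8 ≡ 514^2 = 264196 ≡ 169 (mod 527)
10^16 ≡ 169^2 = 28561 ≡ 103 (mod 527)
10^32 ≡ 103^2 = 10609 ≡ 69 (mod 527)
10^64 ≡ 69^2 = 4761 ≡ 18 (mod 527)
10^128 ≡ 18^2 = 324 ≡ 324 (mod 527)
10^256 ≡ 324^2 = 104976 ≡ 103 (mod 527)
10^512 ≡ 103^2 = 10609 ≡ 69 (mod 527)
526 = 512 + 8 + 4 + 2 in binary powers of 2.
So 10^526 ≡ 69 · 169 · 514 · 100 ≡ 382 (mod 527).
Since 382 ≠ 1, base 10 is a Fermat witness: 527 is composite.

382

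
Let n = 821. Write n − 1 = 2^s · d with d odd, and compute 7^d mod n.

820

821 − 1 = 820 = 2^2 · 205, so d = 205.
7^1 ≡ 7 (mod 821)
7^2 ≡ 7^2 = 49 ≡ 49 (mod 821)
7^4 ≡ 49^2 = 2401 ≡ 759 (mod 821)
7^8 ≡ 759^2 = 576081 ≡ 560 (mod 821)
7^16 ≡ 560^2 = 313600 ≡ 799 (mod 821)
7^32 ≡ 799^2 = 638401 ≡ 484 (mod 821)
7^64 ≡ 484^2 = 234256 ≡ 271 (mod 821)
7^128 ≡ 271^2 = 73441 ≡ 372 (mod 821)
205 = 128 + 64 + 8 + 4 + 1 in binary powers of 2.
So 7^205 ≡ 372 · 271 · 560 · 759 · 7 ≡ 820 (mod 821).
Since 7^d ≡ 820 (mod 821), base 7 does not prove 821 composite.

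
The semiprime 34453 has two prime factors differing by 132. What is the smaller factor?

Since p = q + 132, we have 34453 = q(q + 132), so q² + 132q − 34453 = 0.
Discriminant: 132² + 4·34453 = 17424 + 137812 = 155236; √155236 = 394.
q = (−132 + 394)/2 = 131, and p = q + 132 = 263.
Check: 131 · 263 = 34453.

131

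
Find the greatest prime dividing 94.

94 = 2 · 47
47 is prime.
So 94 = 2 · 47; the largest prime factor is 47.

47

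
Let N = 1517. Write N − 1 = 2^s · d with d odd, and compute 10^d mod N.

898

1517 − 1 = 1516 = 2^2 · 379, so d = 379.
10^1 ≡ 10 (mod 1517)
10^2 ≡ 10^2 = 100 ≡ 100 (mod 1517)
10^4 ≡ 100^2 = 10000 ≡ 898 (mod 1517)
10^8 ≡ 898^2 = 806404 ≡ 877 (mod 1517)
10^16 ≡ 877^2 = 769129 ≡ 10 (mod 1517)
10^32 ≡ 10^2 = 100 ≡ 100 (mod 1517)
10^64 ≡ 100^2 = 10000 ≡ 898 (mod 1517)
10^128 ≡ 898^2 = 806404 ≡ 877 (mod 1517)
10^256 ≡ 877^2 = 769129 ≡ 10 (mod 1517)
379 = 256 + 64 + 32 + 16 + 8 + 2 + 1 in binary powers of 2.
So 10^379 ≡ 10 · 898 · 100 · 10 · 877 · 100 · 10 ≡ 898 (mod 1517).
Squaring chain: 898 → 877; never reaches −1, so base 10 is a Miller–Rabin witness that 1517 is composite.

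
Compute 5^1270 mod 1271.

5^1 ≡ 5 (mod 1271)
5^2 ≡ 5^2 = 25 ≡ 25 (mod 1271)
5^4 ≡ 25^2 = 625 ≡ 625 (mod 1271)
5^8 ≡ 625^2 = 390625 ≡ 428 (mod 1271)
5^16 ≡ 428^2 = 183184 ≡ 160 (mod 1271)
5^32 ≡ 160^2 = 25600 ≡ 180 (mod 1271)
5^64 ≡ 180^2 = 32400 ≡ 625 (mod 1271)
5^128 ≡ 625^2 = 390625 ≡ 428 (mod 1271)
5^256 ≡ 428^2 = 183184 ≡ 160 (mod 1271)
5^512 ≡ 160^2 = 25600 ≡ 180 (mod 1271)
5^1024 ≡ 180^2 = 32400 ≡ 625 (mod 1271)
1270 = 1024 + 128 + 64 + 32 + 16 + 4 + 2 in binary powers of 2.
So 5^1270 ≡ 625 · 428 · 625 · 180 · 160 · 625 · 25 ≡ 532 (mod 1271).
Since 532 ≠ 1, base 5 is a Fermat witness: 1271 is composite.

532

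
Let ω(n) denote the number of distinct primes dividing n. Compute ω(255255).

6

255255 = 3 · 85085
85085 = 5 · 17017
17017 = 7 · 2431
2431 = 11 · 221
221 = 13 · 17
255255 = 3 · 5 · 7 · 11 · 13 · 17, which has 6 distinct prime factors.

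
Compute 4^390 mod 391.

4^1 ≡ 4 (mod 391)
4^2 ≡ 4^2 = 16 ≡ 16 (mod 391)
4^4 ≡ 16^2 = 256 ≡ 256 (mod 391)
4^8 ≡ 256^2 = 65536 ≡ 239 (mod 391)
4^16 ≡ 239^2 = 57121 ≡ 35 (mod 391)
4^32 ≡ 35^2 = 1225 ≡ 52 (mod 391)
4^64 ≡ 52^2 = 2704 ≡ 358 (mod 391)
4^128 ≡ 358^2 = 128164 ≡ 307 (mod 391)
4^256 ≡ 307^2 = 94249 ≡ 18 (mod 391)
390 = 256 + 128 + 4 + 2 in binary powers of 2.
So 4^390 ≡ 18 · 307 · 256 · 16 ≡ 288 (mod 391).
Since 288 ≠ 1, base 4 is a Fermat witness: 391 is composite.

288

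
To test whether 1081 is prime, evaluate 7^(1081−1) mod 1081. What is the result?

1061

7^1 ≡ 7 (mod 1081)
7^2 ≡ 7^2 = 49 ≡ 49 (mod 1081)
7^4 ≡ 49^2 = 2401 ≡ 239 (mod 1081)
7^8 ≡ 239^2 = 57121 ≡ 909 (mod 1081)
7^16 ≡ 909^2 = 826281 ≡ 397 (mod 1081)
7^32 ≡ 397^2 = 157609 ≡ 864 (mod 1081)
7^64 ≡ 864^2 = 746496 ≡ 606 (mod 1081)
7^128 ≡ 606^2 = 367236 ≡ 777 (mod 1081)
7^256 ≡ 777^2 = 603729 ≡ 531 (mod 1081)
7^512 ≡ 531^2 = 281961 ≡ 901 (mod 1081)
7^1024 ≡ 901^2 = 811801 ≡ 1051 (mod 1081)
1080 = 1024 + 32 + 16 + 8 in binary powers of 2.
So 7^1080 ≡ 1051 · 864 · 397 · 909 ≡ 1061 (mod 1081).
Since 1061 ≠ 1, base 7 is a Fermat witness: 1081 is composite.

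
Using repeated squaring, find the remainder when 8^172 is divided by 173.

8^1 ≡ 8 (mod 173)
8^2 ≡ 8^2 = 64 ≡ 64 (mod 173)
8^4 ≡ 64^2 = 4096 ≡ 117 (mod 173)
8^8 ≡ 117^2 = 13689 ≡ 22 (mod 173)
8^16 ≡ 22^2 = 484 ≡ 138 (mod 173)
8^32 ≡ 138^2 = 19044 ≡ 14 (mod 173)
8^64 ≡ 14^2 = 196 ≡ 23 (mod 173)
8^128 ≡ 23^2 = 529 ≡ 10 (mod 173)
172 = 128 + 32 + 8 + 4 in binary powers of 2.
So 8^172 ≡ 10 · 14 · 22 · 117 ≡ 1 (mod 173).
Since the result is 1, base 8 gives no evidence that 173 is composite.

1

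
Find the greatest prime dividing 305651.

305651 = 53 · 5767
5767 = 73 · 79
79 is prime.
So 305651 = 53 · 73 · 79; the largest prime factor is 79.

79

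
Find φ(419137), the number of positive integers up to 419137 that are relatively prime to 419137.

Factor: 419137 = 29 · 97 · 149.
φ(419137) = (29−1) · (97−1) · (149−1) = 28 · 96 · 148 = 397824.

397824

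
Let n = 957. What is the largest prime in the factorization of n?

957 = 3 · 319
319 = 11 · 29
29 is prime.
So 957 = 3 · 11 · 29; the largest prime factor is 29.

29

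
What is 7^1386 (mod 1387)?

7^1 ≡ 7 (mod 1387)
7^2 ≡ 7^2 = 49 ≡ 49 (mod 1387)
7^4 ≡ 49^2 = 2401 ≡ 1014 (mod 1387)
7^8 ≡ 1014^2 = 1028196 ≡ 429 (mod 1387)
7^16 ≡ 429^2 = 184041 ≡ 957 (mod 1387)
7^32 ≡ 957^2 = 915849 ≡ 429 (mod 1387)
7^64 ≡ 429^2 = 184041 ≡ 957 (mod 1387)
7^128 ≡ 957^2 = 915849 ≡ 429 (mod 1387)
7^256 ≡ 429^2 = 184041 ≡ 957 (mod 1387)
7^512 ≡ 957^2 = 915849 ≡ 429 (mod 1387)
7^1024 ≡ 429^2 = 184041 ≡ 957 (mod 1387)
1386 = 1024 + 256 + 64 + 32 + 8 + 2 in binary powers of 2.
So 7^1386 ≡ 957 · 957 · 957 · 429 · 429 · 49 ≡ 1122 (mod 1387).
Since 1122 ≠ 1, base 7 is a Fermat witness: 1387 is composite.

1122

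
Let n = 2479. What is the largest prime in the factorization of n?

67

2479 = 37 · 67
67 is prime.
So 2479 = 37 · 67; the largest prime factor is 67.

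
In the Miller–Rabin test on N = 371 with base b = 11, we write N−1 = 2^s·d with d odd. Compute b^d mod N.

324

371 − 1 = 370 = 2^1 · 185, so d = 185.
11^1 ≡ 11 (mod 371)
11^2 ≡ 11^2 = 121 ≡ 121 (mod 371)
11^4 ≡ 121^2 = 14641 ≡ 172 (mod 371)
11^8 ≡ 172^2 = 29584 ≡ 275 (mod 371)
11^16 ≡ 275^2 = 75625 ≡ 312 (mod 371)
11^32 ≡ 312^2 = 97344 ≡ 142 (mod 371)
11^64 ≡ 142^2 = 20164 ≡ 130 (mod 371)
11^128 ≡ 130^2 = 16900 ≡ 205 (mod 371)
185 = 128 + 32 + 16 + 8 + 1 in binary powers of 2.
So 11^185 ≡ 205 · 142 · 312 · 275 · 11 ≡ 324 (mod 371).
Squaring chain: 324; never reaches −1, so base 11 is a Miller–Rabin witness that 371 is composite.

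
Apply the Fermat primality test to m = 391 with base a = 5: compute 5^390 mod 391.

325

5^1 ≡ 5 (mod 391)
5^2 ≡ 5^2 = 25 ≡ 25 (mod 391)
5^4 ≡ 25^2 = 625 ≡ 234 (mod 391)
5^8 ≡ 234^2 = 54756 ≡ 16 (mod 391)
5^16 ≡ 16^2 = 256 ≡ 256 (mod 391)
5^32 ≡ 256^2 = 65536 ≡ 239 (mod 391)
5^64 ≡ 239^2 = 57121 ≡ 35 (mod 391)
5^128 ≡ 35^2 = 1225 ≡ 52 (mod 391)
5^256 ≡ 52^2 = 2704 ≡ 358 (mod 391)
390 = 256 + 128 + 4 + 2 in binary powers of 2.
So 5^390 ≡ 358 · 52 · 234 · 25 ≡ 325 (mod 391).
Since 325 ≠ 1, base 5 is a Fermat witness: 391 is composite.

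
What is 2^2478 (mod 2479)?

1935

2^1 ≡ 2 (mod 2479)
2^2 ≡ 2^2 = 4 ≡ 4 (mod 2479)
2^4 ≡ 4^2 = 16 ≡ 16 (mod 2479)
2^8 ≡ 16^2 = 256 ≡ 256 (mod 2479)
2^16 ≡ 256^2 = 65536 ≡ 1082 (mod 2479)
2^32 ≡ 1082^2 = 1170724 ≡ 636 (mod 2479)
2^64 ≡ 636^2 = 404496 ≡ 419 (mod 2479)
2^128 ≡ 419^2 = 175561 ≡ 2031 (mod 2479)
2^256 ≡ 2031^2 = 4124961 ≡ 2384 (mod 2479)
2^512 ≡ 2384^2 = 5683456 ≡ 1588 (mod 2479)
2^1024 ≡ 1588^2 = 2521744 ≡ 601 (mod 2479)
2^2048 ≡ 601^2 = 361201 ≡ 1746 (mod 2479)
2478 = 2048 + 256 + 128 + 32 + 8 + 4 + 2 in binary powers of 2.
So 2^2478 ≡ 1746 · 2384 · 2031 · 636 · 256 · 16 · 4 ≡ 1935 (mod 2479).
Since 1935 ≠ 1, base 2 is a Fermat witness: 2479 is composite.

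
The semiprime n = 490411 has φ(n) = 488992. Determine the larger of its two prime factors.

φ(n) = (p−1)(q−1) = n − (p+q) + 1, so p + q = 490411 − 488992 + 1 = 1420.
p and q are the roots of t² − 1420t + 490411 = 0.
Discriminant: 1420² − 4·490411 = 2016400 − 1961644 = 54756; √54756 = 234.
q = (1420 − 234)/2 = 593, p = (1420 + 234)/2 = 827.
Check: 593 · 827 = 490411.

827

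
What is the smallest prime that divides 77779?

77779 is odd.
Digit sum 37, not divisible by 3.
Ends in 9: not divisible by 5.
7: 77779 = 7·11111 + 2
11: 77779 = 11·7070 + 9
13: 77779 = 13·5983

13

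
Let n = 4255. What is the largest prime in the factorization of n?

37

4255 = 5 · 851
851 = 23 · 37
37 is prime.
So 4255 = 5 · 23 · 37; the largest prime factor is 37.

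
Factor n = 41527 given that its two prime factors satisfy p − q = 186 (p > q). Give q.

Since p = q + 186, we have 41527 = q(q + 186), so q² + 186q − 41527 = 0.
Discriminant: 186² + 4·41527 = 34596 + 166108 = 200704; √200704 = 448.
q = (−186 + 448)/2 = 131, and p = q + 186 = 317.
Check: 131 · 317 = 41527.

131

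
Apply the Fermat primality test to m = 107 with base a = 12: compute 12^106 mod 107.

12^1 ≡ 12 (mod 107)
12^2 ≡ 12^2 = 144 ≡ 37 (mod 107)
12^4 ≡ 37^2 = 1369 ≡ 85 (mod 107)
12^8 ≡ 85^2 = 7225 ≡ 56 (mod 107)
12^16 ≡ 56^2 = 3136 ≡ 33 (mod 107)
12^32 ≡ 33^2 = 1089 ≡ 19 (mod 107)
12^64 ≡ 19^2 = 361 ≡ 40 (mod 107)
106 = 64 + 32 + 8 + 2 in binary powers of 2.
So 12^106 ≡ 40 · 19 · 56 · 37 ≡ 1 (mod 107).
Since the result is 1, base 12 gives no evidence that 107 is composite.

1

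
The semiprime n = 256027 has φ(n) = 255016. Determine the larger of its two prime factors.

φ(n) = (p−1)(q−1) = n − (p+q) + 1, so p + q = 256027 − 255016 + 1 = 1012.
p and q are the roots of t² − 1012t + 256027 = 0.
Discriminant: 1012² − 4·256027 = 1024144 − 1024108 = 36; √36 = 6.
q = (1012 − 6)/2 = 503, p = (1012 + 6)/2 = 509.
Check: 503 · 509 = 256027.

509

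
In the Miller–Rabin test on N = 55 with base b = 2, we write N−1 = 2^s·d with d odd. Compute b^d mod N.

18

55 − 1 = 54 = 2^1 · 27, so d = 27.
2^1 ≡ 2 (mod 55)
2^2 ≡ 2^2 = 4 ≡ 4 (mod 55)
2^4 ≡ 4^2 = 16 ≡ 16 (mod 55)
2^8 ≡ 16^2 = 256 ≡ 36 (mod 55)
2^16 ≡ 36^2 = 1296 ≡ 31 (mod 55)
27 = 16 + 8 + 2 + 1 in binary powers of 2.
So 2^27 ≡ 31 · 36 · 4 · 2 ≡ 18 (mod 55).
Squaring chain: 18; never reaches −1, so base 2 is a Miller–Rabin witness that 55 is composite.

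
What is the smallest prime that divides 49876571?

49876571 is odd.
Digit sum 47, not divisible by 3.
Ends in 1: not divisible by 5.
7: 49876571 = 7·7125224 + 3
11: 49876571 = 11·4534233 + 8
13: 49876571 = 13·3836659 + 4
17: 49876571 = 17·2933915 + 16
19: 49876571 = 19·2625082 + 13
23: 49876571 = 23·2168546 + 13
29: 49876571 = 29·1719881 + 22
31: 49876571 = 31·1608921 + 20
37: 49876571 = 37·1348015 + 16
41: 49876571 = 41·1216501 + 30
43: 49876571 = 43·1159920 + 11
47: 49876571 = 47·1061203 + 30
53: 49876571 = 53·941067 + 20
59: 49876571 = 59·845365 + 36
61: 49876571 = 61·817648 + 43
67: 49876571 = 67·744426 + 29
71: 49876571 = 71·702486 + 65
73: 49876571 = 73·683240 + 51
79: 49876571 = 79·631349

79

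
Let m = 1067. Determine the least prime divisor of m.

1067 is odd.
Digit sum 14, not divisible by 3.
Ends in 7: not divisible by 5.
7: 1067 = 7·152 + 3
11: 1067 = 11·97

11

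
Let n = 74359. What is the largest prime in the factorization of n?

61

74359 = 23 · 3233
3233 = 53 · 61
61 is prime.
So 74359 = 23 · 53 · 61; the largest prime factor is 61.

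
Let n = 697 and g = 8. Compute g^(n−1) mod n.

8^1 ≡ 8 (mod 697)
8^2 ≡ 8^2 = 64 ≡ 64 (mod 697)
8^4 ≡ 64^2 = 4096 ≡ 611 (mod 697)
8^8 ≡ 611^2 = 373321 ≡ 426 (mod 697)
8^16 ≡ 426^2 = 181476 ≡ 256 (mod 697)
8^32 ≡ 256^2 = 65536 ≡ 18 (mod 697)
8^64 ≡ 18^2 = 324 ≡ 324 (mod 697)
8^128 ≡ 324^2 = 104976 ≡ 426 (mod 697)
8^256 ≡ 426^2 = 181476 ≡ 256 (mod 697)
8^512 ≡ 256^2 = 65536 ≡ 18 (mod 697)
696 = 512 + 128 + 32 + 16 + 8 in binary powers of 2.
So 8^696 ≡ 18 · 426 · 18 · 256 · 426 ≡ 256 (mod 697).
Since 256 ≠ 1, base 8 is a Fermat witness: 697 is composite.

256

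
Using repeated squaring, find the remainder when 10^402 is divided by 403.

10^1 ≡ 10 (mod 403)
10^2 ≡ 10^2 = 100 ≡ 100 (mod 403)
10^4 ≡ 100^2 = 10000 ≡ 328 (mod 403)
10^8 ≡ 328^2 = 107584 ≡ 386 (mod 403)
10^16 ≡ 386^2 = 148996 ≡ 289 (mod 403)
10^32 ≡ 289^2 = 83521 ≡ 100 (mod 403)
10^64 ≡ 100^2 = 10000 ≡ 328 (mod 403)
10^128 ≡ 328^2 = 107584 ≡ 386 (mod 403)
10^256 ≡ 386^2 = 148996 ≡ 289 (mod 403)
402 = 256 + 128 + 16 + 2 in binary powers of 2.
So 10^402 ≡ 289 · 386 · 289 · 100 ≡ 66 (mod 403).
Since 66 ≠ 1, base 10 is a Fermat witness: 403 is composite.

66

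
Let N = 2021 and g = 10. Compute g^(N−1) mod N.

1615

10^1 ≡ 10 (mod 2021)
10^2 ≡ 10^2 = 100 ≡ 100 (mod 2021)
10^4 ≡ 100^2 = 10000 ≡ 1916 (mod 2021)
10^8 ≡ 1916^2 = 3671056 ≡ 920 (mod 2021)
10^16 ≡ 920^2 = 846400 ≡ 1622 (mod 2021)
10^32 ≡ 1622^2 = 2630884 ≡ 1563 (mod 2021)
10^64 ≡ 1563^2 = 2442969 ≡ 1601 (mod 2021)
10^128 ≡ 1601^2 = 2563201 ≡ 573 (mod 2021)
10^256 ≡ 573^2 = 328329 ≡ 927 (mod 2021)
10^512 ≡ 927^2 = 859329 ≡ 404 (mod 2021)
10^1024 ≡ 404^2 = 163216 ≡ 1536 (mod 2021)
2020 = 1024 + 512 + 256 + 128 + 64 + 32 + 4 in binary powers of 2.
So 10^2020 ≡ 1536 · 404 · 927 · 573 · 1601 · 1563 · 1916 ≡ 1615 (mod 2021).
Since 1615 ≠ 1, base 10 is a Fermat witness: 2021 is composite.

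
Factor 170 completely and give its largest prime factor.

170 = 2 · 85
85 = 5 · 17
17 is prime.
So 170 = 2 · 5 · 17; the largest prime factor is 17.

17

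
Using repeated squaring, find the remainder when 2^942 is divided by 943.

2^1 ≡ 2 (mod 943)
2^2 ≡ 2^2 = 4 ≡ 4 (mod 943)
2^4 ≡ 4^2 = 16 ≡ 16 (mod 943)
2^8 ≡ 16^2 = 256 ≡ 256 (mod 943)
2^16 ≡ 256^2 = 65536 ≡ 469 (mod 943)
2^32 ≡ 469^2 = 219961 ≡ 242 (mod 943)
2^64 ≡ 242^2 = 58564 ≡ 98 (mod 943)
2^128 ≡ 98^2 = 9604 ≡ 174 (mod 943)
2^256 ≡ 174^2 = 30276 ≡ 100 (mod 943)
2^512 ≡ 100^2 = 10000 ≡ 570 (mod 943)
942 = 512 + 256 + 128 + 32 + 8 + 4 + 2 in binary powers of 2.
So 2^942 ≡ 570 · 100 · 174 · 242 · 256 · 16 · 4 ≡ 496 (mod 943).
Since 496 ≠ 1, base 2 is a Fermat witness: 943 is composite.

496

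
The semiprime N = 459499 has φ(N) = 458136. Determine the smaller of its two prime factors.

φ(n) = (p−1)(q−1) = n − (p+q) + 1, so p + q = 459499 − 458136 + 1 = 1364.
p and q are the roots of t² − 1364t + 459499 = 0.
Discriminant: 1364² − 4·459499 = 1860496 − 1837996 = 22500; √22500 = 150.
q = (1364 − 150)/2 = 607, p = (1364 + 150)/2 = 757.
Check: 607 · 757 = 459499.

607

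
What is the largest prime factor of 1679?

73

1679 = 23 · 73
73 is prime.
So 1679 = 23 · 73; the largest prime factor is 73.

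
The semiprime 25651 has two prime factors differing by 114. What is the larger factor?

227

Since p = q + 114, we have 25651 = q(q + 114), so q² + 114q − 25651 = 0.
Discriminant: 114² + 4·25651 = 12996 + 102604 = 115600; √115600 = 340.
q = (−114 + 340)/2 = 113, and p = q + 114 = 227.
Check: 113 · 227 = 25651.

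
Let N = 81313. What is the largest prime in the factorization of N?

61

81313 = 31 · 2623
2623 = 43 · 61
61 is prime.
So 81313 = 31 · 43 · 61; the largest prime factor is 61.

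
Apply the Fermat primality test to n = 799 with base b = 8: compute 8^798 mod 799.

4

8^1 ≡ 8 (mod 799)
8^2 ≡ 8^2 = 64 ≡ 64 (mod 799)
8^4 ≡ 64^2 = 4096 ≡ 101 (mod 799)
8^8 ≡ 101^2 = 10201 ≡ 613 (mod 799)
8^16 ≡ 613^2 = 375769 ≡ 239 (mod 799)
8^32 ≡ 239^2 = 57121 ≡ 392 (mod 799)
8^64 ≡ 392^2 = 153664 ≡ 256 (mod 799)
8^128 ≡ 256^2 = 65536 ≡ 18 (mod 799)
8^256 ≡ 18^2 = 324 ≡ 324 (mod 799)
8^512 ≡ 324^2 = 104976 ≡ 307 (mod 799)
798 = 512 + 256 + 16 + 8 + 4 + 2 in binary powers of 2.
So 8^798 ≡ 307 · 324 · 239 · 613 · 101 · 64 ≡ 4 (mod 799).
Since 4 ≠ 1, base 8 is a Fermat witness: 799 is composite.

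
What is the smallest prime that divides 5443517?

5443517 is odd.
Digit sum 29, not divisible by 3.
Ends in 7: not divisible by 5.
7: 5443517 = 7·777645 + 2
11: 5443517 = 11·494865 + 2
13: 5443517 = 13·418732 + 1
17: 5443517 = 17·320206 + 15
19: 5443517 = 19·286500 + 17
23: 5443517 = 23·236674 + 15
29: 5443517 = 29·187707 + 14
31: 5443517 = 31·175597 + 10
37: 5443517 = 37·147122 + 3
41: 5443517 = 41·132768 + 29
43: 5443517 = 43·126593 + 18
47: 5443517 = 47·115819 + 24
53: 5443517 = 53·102707 + 46
59: 5443517 = 59·92263

59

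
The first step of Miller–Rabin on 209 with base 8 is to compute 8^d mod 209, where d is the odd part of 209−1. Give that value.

160

209 − 1 = 208 = 2^4 · 13, so d = 13.
8^1 ≡ 8 (mod 209)
8^2 ≡ 8^2 = 64 ≡ 64 (mod 209)
8^4 ≡ 64^2 = 4096 ≡ 125 (mod 209)
8^8 ≡ 125^2 = 15625 ≡ 159 (mod 209)
13 = 8 + 4 + 1 in binary powers of 2.
So 8^13 ≡ 159 · 125 · 8 ≡ 160 (mod 209).
Squaring chain: 160 → 102 → 163 → 26; never reaches −1, so base 8 is a Miller–Rabin witness that 209 is composite.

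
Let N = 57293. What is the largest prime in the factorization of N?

53

57293 = 23 · 2491
2491 = 47 · 53
53 is prime.
So 57293 = 23 · 47 · 53; the largest prime factor is 53.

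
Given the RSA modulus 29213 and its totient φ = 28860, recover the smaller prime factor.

131

φ(n) = (p−1)(q−1) = n − (p+q) + 1, so p + q = 29213 − 28860 + 1 = 354.
p and q are the roots of t² − 354t + 29213 = 0.
Discriminant: 354² − 4·29213 = 125316 − 116852 = 8464; √8464 = 92.
q = (354 − 92)/2 = 131, p = (354 + 92)/2 = 223.
Check: 131 · 223 = 29213.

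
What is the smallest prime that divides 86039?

97

86039 is odd.
Digit sum 26, not divisible by 3.
Ends in 9: not divisible by 5.
7: 86039 = 7·12291 + 2
11: 86039 = 11·7821 + 8
13: 86039 = 13·6618 + 5
17: 86039 = 17·5061 + 2
19: 86039 = 19·4528 + 7
23: 86039 = 23·3740 + 19
29: 86039 = 29·2966 + 25
31: 86039 = 31·2775 + 14
37: 86039 = 37·2325 + 14
41: 86039 = 41·2098 + 21
43: 86039 = 43·2000 + 39
47: 86039 = 47·1830 + 29
53: 86039 = 53·1623 + 20
59: 86039 = 59·1458 + 17
61: 86039 = 61·1410 + 29
67: 86039 = 67·1284 + 11
71: 86039 = 71·1211 + 58
73: 86039 = 73·1178 + 45
79: 86039 = 79·1089 + 8
83: 86039 = 83·1036 + 51
89: 86039 = 89·966 + 65
97: 86039 = 97·887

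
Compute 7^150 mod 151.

1

7^1 ≡ 7 (mod 151)
7^2 ≡ 7^2 = 49 ≡ 49 (mod 151)
7^4 ≡ 49^2 = 2401 ≡ 136 (mod 151)
7^8 ≡ 136^2 = 18496 ≡ 74 (mod 151)
7^16 ≡ 74^2 = 5476 ≡ 40 (mod 151)
7^32 ≡ 40^2 = 1600 ≡ 90 (mod 151)
7^64 ≡ 90^2 = 8100 ≡ 97 (mod 151)
7^128 ≡ 97^2 = 9409 ≡ 47 (mod 151)
150 = 128 + 16 + 4 + 2 in binary powers of 2.
So 7^150 ≡ 47 · 40 · 136 · 49 ≡ 1 (mod 151).
Since the result is 1, base 7 gives no evidence that 151 is composite.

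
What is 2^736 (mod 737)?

86

2^1 ≡ 2 (mod 737)
2^2 ≡ 2^2 = 4 ≡ 4 (mod 737)
2^4 ≡ 4^2 = 16 ≡ 16 (mod 737)
2^8 ≡ 16^2 = 256 ≡ 256 (mod 737)
2^16 ≡ 256^2 = 65536 ≡ 680 (mod 737)
2^32 ≡ 680^2 = 462400 ≡ 301 (mod 737)
2^64 ≡ 301^2 = 90601 ≡ 687 (mod 737)
2^128 ≡ 687^2 = 471969 ≡ 289 (mod 737)
2^256 ≡ 289^2 = 83521 ≡ 240 (mod 737)
2^512 ≡ 240^2 = 57600 ≡ 114 (mod 737)
736 = 512 + 128 + 64 + 32 in binary powers of 2.
So 2^736 ≡ 114 · 289 · 687 · 301 ≡ 86 (mod 737).
Since 86 ≠ 1, base 2 is a Fermat witness: 737 is composite.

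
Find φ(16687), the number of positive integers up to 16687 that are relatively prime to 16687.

Factor: 16687 = 11 · 37 · 41.
φ(16687) = (11−1) · (37−1) · (41−1) = 10 · 36 · 40 = 14400.

14400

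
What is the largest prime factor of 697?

697 = 17 · 41
41 is prime.
So 697 = 17 · 41; the largest prime factor is 41.

41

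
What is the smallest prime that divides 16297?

43

16297 is odd.
Digit sum 25, not divisible by 3.
Ends in 7: not divisible by 5.
7: 16297 = 7·2328 + 1
11: 16297 = 11·1481 + 6
13: 16297 = 13·1253 + 8
17: 16297 = 17·958 + 11
19: 16297 = 19·857 + 14
23: 16297 = 23·708 + 13
29: 16297 = 29·561 + 28
31: 16297 = 31·525 + 22
37: 16297 = 37·440 + 17
41: 16297 = 41·397 + 20
43: 16297 = 43·379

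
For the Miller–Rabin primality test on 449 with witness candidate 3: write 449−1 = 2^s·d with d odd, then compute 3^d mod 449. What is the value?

391

449 − 1 = 448 = 2^6 · 7, so d = 7.
3^1 ≡ 3 (mod 449)
3^2 ≡ 3^2 = 9 ≡ 9 (mod 449)
3^4 ≡ 9^2 = 81 ≡ 81 (mod 449)
7 = 4 + 2 + 1 in binary powers of 2.
So 3^7 ≡ 81 · 9 · 3 ≡ 391 (mod 449).
Squaring chain: 391 → 221 → 349 → 122 → 67 → 448; reaches −1, so base 3 does not prove 449 composite.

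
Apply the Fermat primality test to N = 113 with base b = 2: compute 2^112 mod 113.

1

2^1 ≡ 2 (mod 113)
2^2 ≡ 2^2 = 4 ≡ 4 (mod 113)
2^4 ≡ 4^2 = 16 ≡ 16 (mod 113)
2^8 ≡ 16^2 = 256 ≡ 30 (mod 113)
2^16 ≡ 30^2 = 900 ≡ 109 (mod 113)
2^32 ≡ 109^2 = 11881 ≡ 16 (mod 113)
2^64 ≡ 16^2 = 256 ≡ 30 (mod 113)
112 = 64 + 32 + 16 in binary powers of 2.
So 2^112 ≡ 30 · 16 · 109 ≡ 1 (mod 113).
Since the result is 1, base 2 gives no evidence that 113 is composite.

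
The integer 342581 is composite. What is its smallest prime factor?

31

342581 is odd.
Digit sum 23, not divisible by 3.
Ends in 1: not divisible by 5.
7: 342581 = 7·48940 + 1
11: 342581 = 11·31143 + 8
13: 342581 = 13·26352 + 5
17: 342581 = 17·20151 + 14
19: 342581 = 19·18030 + 11
23: 342581 = 23·14894 + 19
29: 342581 = 29·11813 + 4
31: 342581 = 31·11051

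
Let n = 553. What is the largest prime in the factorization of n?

553 = 7 · 79
79 is prime.
So 553 = 7 · 79; the largest prime factor is 79.

79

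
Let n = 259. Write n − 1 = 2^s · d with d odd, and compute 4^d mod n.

64

259 − 1 = 258 = 2^1 · 129, so d = 129.
4^1 ≡ 4 (mod 259)
4^2 ≡ 4^2 = 16 ≡ 16 (mod 259)
4^4 ≡ 16^2 = 256 ≡ 256 (mod 259)
4^8 ≡ 256^2 = 65536 ≡ 9 (mod 259)
4^16 ≡ 9^2 = 81 ≡ 81 (mod 259)
4^32 ≡ 81^2 = 6561 ≡ 86 (mod 259)
4^64 ≡ 86^2 = 7396 ≡ 144 (mod 259)
4^128 ≡ 144^2 = 20736 ≡ 16 (mod 259)
129 = 128 + 1 in binary powers of 2.
So 4^129 ≡ 16 · 4 ≡ 64 (mod 259).
Squaring chain: 64; never reaches −1, so base 4 is a Miller–Rabin witness that 259 is composite.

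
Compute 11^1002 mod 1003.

11^1 ≡ 11 (mod 1003)
11^2 ≡ 11^2 = 121 ≡ 121 (mod 1003)
11^4 ≡ 121^2 = 14641 ≡ 599 (mod 1003)
11^8 ≡ 599^2 = 358801 ≡ 730 (mod 1003)
11^16 ≡ 730^2 = 532900 ≡ 307 (mod 1003)
11^32 ≡ 307^2 = 94249 ≡ 970 (mod 1003)
11^64 ≡ 970^2 = 940900 ≡ 86 (mod 1003)
11^128 ≡ 86^2 = 7396 ≡ 375 (mod 1003)
11^256 ≡ 375^2 = 140625 ≡ 205 (mod 1003)
11^512 ≡ 205^2 = 42025 ≡ 902 (mod 1003)
1002 = 512 + 256 + 128 + 64 + 32 + 8 + 2 in binary powers of 2.
So 11^1002 ≡ 902 · 205 · 375 · 86 · 970 · 730 · 121 ≡ 661 (mod 1003).
Since 661 ≠ 1, base 11 is a Fermat witness: 1003 is composite.

661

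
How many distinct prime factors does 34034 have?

5

34034 = 2 · 17017
17017 = 7 · 2431
2431 = 11 · 221
221 = 13 · 17
34034 = 2 · 7 · 11 · 13 · 17, which has 5 distinct prime factors.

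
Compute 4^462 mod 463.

1

4^1 ≡ 4 (mod 463)
4^2 ≡ 4^2 = 16 ≡ 16 (mod 463)
4^4 ≡ 16^2 = 256 ≡ 256 (mod 463)
4^8 ≡ 256^2 = 65536 ≡ 253 (mod 463)
4^16 ≡ 253^2 = 64009 ≡ 115 (mod 463)
4^32 ≡ 115^2 = 13225 ≡ 261 (mod 463)
4^64 ≡ 261^2 = 68121 ≡ 60 (mod 463)
4^128 ≡ 60^2 = 3600 ≡ 359 (mod 463)
4^256 ≡ 359^2 = 128881 ≡ 167 (mod 463)
462 = 256 + 128 + 64 + 8 + 4 + 2 in binary powers of 2.
So 4^462 ≡ 167 · 359 · 60 · 253 · 256 · 16 ≡ 1 (mod 463).
Since the result is 1, base 4 gives no evidence that 463 is composite.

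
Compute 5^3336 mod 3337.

5^1 ≡ 5 (mod 3337)
5^2 ≡ 5^2 = 25 ≡ 25 (mod 3337)
5^4 ≡ 25^2 = 625 ≡ 625 (mod 3337)
5^8 ≡ 625^2 = 390625 ≡ 196 (mod 3337)
5^16 ≡ 196^2 = 38416 ≡ 1709 (mod 3337)
5^32 ≡ 1709^2 = 2920681 ≡ 806 (mod 3337)
5^64 ≡ 806^2 = 649636 ≡ 2258 (mod 3337)
5^128 ≡ 2258^2 = 5098564 ≡ 2965 (mod 3337)
5^256 ≡ 2965^2 = 8791225 ≡ 1567 (mod 3337)
5^512 ≡ 1567^2 = 2455489 ≡ 2794 (mod 3337)
5^1024 ≡ 2794^2 = 7806436 ≡ 1193 (mod 3337)
5^2048 ≡ 1193^2 = 1423249 ≡ 1687 (mod 3337)
3336 = 2048 + 1024 + 256 + 8 in binary powers of 2.
So 5^3336 ≡ 1687 · 1193 · 1567 · 196 ≡ 1922 (mod 3337).
Since 1922 ≠ 1, base 5 is a Fermat witness: 3337 is composite.

1922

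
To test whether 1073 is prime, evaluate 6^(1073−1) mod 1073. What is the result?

371

6^1 ≡ 6 (mod 1073)
6^2 ≡ 6^2 = 36 ≡ 36 (mod 1073)
6^4 ≡ 36^2 = 1296 ≡ 223 (mod 1073)
6^8 ≡ 223^2 = 49729 ≡ 371 (mod 1073)
6^16 ≡ 371^2 = 137641 ≡ 297 (mod 1073)
6^32 ≡ 297^2 = 88209 ≡ 223 (mod 1073)
6^64 ≡ 223^2 = 49729 ≡ 371 (mod 1073)
6^128 ≡ 371^2 = 137641 ≡ 297 (mod 1073)
6^256 ≡ 297^2 = 88209 ≡ 223 (mod 1073)
6^512 ≡ 223^2 = 49729 ≡ 371 (mod 1073)
6^1024 ≡ 371^2 = 137641 ≡ 297 (mod 1073)
1072 = 1024 + 32 + 16 in binary powers of 2.
So 6^1072 ≡ 297 · 223 · 297 ≡ 371 (mod 1073).
Since 371 ≠ 1, base 6 is a Fermat witness: 1073 is composite.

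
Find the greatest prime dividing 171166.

171166 = 2 · 85583
85583 = 23 · 3721
3721 = 61 · 61
61 = 61 · 1
So 171166 = 2 · 23 · 61^2; the largest prime factor is 61.

61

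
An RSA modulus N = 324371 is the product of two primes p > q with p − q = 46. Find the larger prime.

593

Since p = q + 46, we have 324371 = q(q + 46), so q² + 46q − 324371 = 0.
Discriminant: 46² + 4·324371 = 2116 + 1297484 = 1299600; √1299600 = 1140.
q = (−46 + 1140)/2 = 547, and p = q + 46 = 593.
Check: 547 · 593 = 324371.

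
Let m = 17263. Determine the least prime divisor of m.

61

17263 is odd.
Digit sum 19, not divisible by 3.
Ends in 3: not divisible by 5.
7: 17263 = 7·2466 + 1
11: 17263 = 11·1569 + 4
13: 17263 = 13·1327 + 12
17: 17263 = 17·1015 + 8
19: 17263 = 19·908 + 11
23: 17263 = 23·750 + 13
29: 17263 = 29·595 + 8
31: 17263 = 31·556 + 27
37: 17263 = 37·466 + 21
41: 17263 = 41·421 + 2
43: 17263 = 43·401 + 20
47: 17263 = 47·367 + 14
53: 17263 = 53·325 + 38
59: 17263 = 59·292 + 35
61: 17263 = 61·283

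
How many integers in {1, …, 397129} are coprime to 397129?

Factor: 397129 = 53 · 59 · 127.
φ(397129) = (53−1) · (59−1) · (127−1) = 52 · 58 · 126 = 380016.

380016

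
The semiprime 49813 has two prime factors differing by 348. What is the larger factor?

Since p = q + 348, we have 49813 = q(q + 348), so q² + 348q − 49813 = 0.
Discriminant: 348² + 4·49813 = 121104 + 199252 = 320356; √320356 = 566.
q = (−348 + 566)/2 = 109, and p = q + 348 = 457.
Check: 109 · 457 = 49813.

457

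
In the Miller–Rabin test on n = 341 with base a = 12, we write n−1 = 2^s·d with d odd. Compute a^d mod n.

254

341 − 1 = 340 = 2^2 · 85, so d = 85.
12^1 ≡ 12 (mod 341)
12^2 ≡ 12^2 = 144 ≡ 144 (mod 341)
12^4 ≡ 144^2 = 20736 ≡ 276 (mod 341)
12^8 ≡ 276^2 = 76176 ≡ 133 (mod 341)
12^16 ≡ 133^2 = 17689 ≡ 298 (mod 341)
12^32 ≡ 298^2 = 88804 ≡ 144 (mod 341)
12^64 ≡ 144^2 = 20736 ≡ 276 (mod 341)
85 = 64 + 16 + 4 + 1 in binary powers of 2.
So 12^85 ≡ 276 · 298 · 276 · 12 ≡ 254 (mod 341).
Squaring chain: 254 → 67; never reaches −1, so base 12 is a Miller–Rabin witness that 341 is composite.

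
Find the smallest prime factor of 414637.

414637 is odd.
Digit sum 25, not divisible by 3.
Ends in 7: not divisible by 5.
7: 414637 = 7·59233 + 6
11: 414637 = 11·37694 + 3
13: 414637 = 13·31895 + 2
17: 414637 = 17·24390 + 7
19: 414637 = 19·21823

19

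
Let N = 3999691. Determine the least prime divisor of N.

3999691 is odd.
Digit sum 46, not divisible by 3.
Ends in 1: not divisible by 5.
7: 3999691 = 7·571384 + 3
11: 3999691 = 11·363608 + 3
13: 3999691 = 13·307668 + 7
17: 3999691 = 17·235275 + 16
19: 3999691 = 19·210510 + 1
23: 3999691 = 23·173899 + 14
29: 3999691 = 29·137920 + 11
31: 3999691 = 31·129022 + 9
37: 3999691 = 37·108099 + 28
41: 3999691 = 41·97553 + 18
43: 3999691 = 43·93016 + 3
47: 3999691 = 47·85099 + 38
53: 3999691 = 53·75465 + 46
59: 3999691 = 59·67791 + 22
61: 3999691 = 61·65568 + 43
67: 3999691 = 67·59696 + 59
71: 3999691 = 71·56333 + 48
73: 3999691 = 73·54790 + 21
79: 3999691 = 79·50629

79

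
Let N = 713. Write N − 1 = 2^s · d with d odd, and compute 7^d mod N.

536

713 − 1 = 712 = 2^3 · 89, so d = 89.
7^1 ≡ 7 (mod 713)
7^2 ≡ 7^2 = 49 ≡ 49 (mod 713)
7^4 ≡ 49^2 = 2401 ≡ 262 (mod 713)
7^8 ≡ 262^2 = 68644 ≡ 196 (mod 713)
7^16 ≡ 196^2 = 38416 ≡ 627 (mod 713)
7^32 ≡ 627^2 = 393129 ≡ 266 (mod 713)
7^64 ≡ 266^2 = 70756 ≡ 169 (mod 713)
89 = 64 + 16 + 8 + 1 in binary powers of 2.
So 7^89 ≡ 169 · 627 · 196 · 7 ≡ 536 (mod 713).
Squaring chain: 536 → 670 → 423; never reaches −1, so base 7 is a Miller–Rabin witness that 713 is composite.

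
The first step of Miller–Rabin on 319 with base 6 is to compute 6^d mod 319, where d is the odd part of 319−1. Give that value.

178

319 − 1 = 318 = 2^1 · 159, so d = 159.
6^1 ≡ 6 (mod 319)
6^2 ≡ 6^2 = 36 ≡ 36 (mod 319)
6^4 ≡ 36^2 = 1296 ≡ 20 (mod 319)
6^8 ≡ 20^2 = 400 ≡ 81 (mod 319)
6^16 ≡ 81^2 = 6561 ≡ 181 (mod 319)
6^32 ≡ 181^2 = 32761 ≡ 223 (mod 319)
6^64 ≡ 223^2 = 49729 ≡ 284 (mod 319)
6^128 ≡ 284^2 = 80656 ≡ 268 (mod 319)
159 = 128 + 16 + 8 + 4 + 2 + 1 in binary powers of 2.
So 6^159 ≡ 268 · 181 · 81 · 20 · 36 · 6 ≡ 178 (mod 319).
Squaring chain: 178; never reaches −1, so base 6 is a Miller–Rabin witness that 319 is composite.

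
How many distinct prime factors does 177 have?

177 = 3 · 59
177 = 3 · 59, which has 2 distinct prime factors.

2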